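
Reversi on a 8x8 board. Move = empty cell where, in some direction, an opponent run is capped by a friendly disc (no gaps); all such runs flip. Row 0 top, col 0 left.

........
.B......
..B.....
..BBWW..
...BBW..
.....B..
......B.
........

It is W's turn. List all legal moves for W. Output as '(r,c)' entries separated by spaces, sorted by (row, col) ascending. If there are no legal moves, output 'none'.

(0,0): no bracket -> illegal
(0,1): no bracket -> illegal
(0,2): no bracket -> illegal
(1,0): no bracket -> illegal
(1,2): no bracket -> illegal
(1,3): no bracket -> illegal
(2,0): no bracket -> illegal
(2,1): no bracket -> illegal
(2,3): no bracket -> illegal
(2,4): no bracket -> illegal
(3,1): flips 2 -> legal
(4,1): no bracket -> illegal
(4,2): flips 2 -> legal
(4,6): no bracket -> illegal
(5,2): flips 1 -> legal
(5,3): flips 1 -> legal
(5,4): flips 1 -> legal
(5,6): no bracket -> illegal
(5,7): no bracket -> illegal
(6,4): no bracket -> illegal
(6,5): flips 1 -> legal
(6,7): no bracket -> illegal
(7,5): no bracket -> illegal
(7,6): no bracket -> illegal
(7,7): no bracket -> illegal

Answer: (3,1) (4,2) (5,2) (5,3) (5,4) (6,5)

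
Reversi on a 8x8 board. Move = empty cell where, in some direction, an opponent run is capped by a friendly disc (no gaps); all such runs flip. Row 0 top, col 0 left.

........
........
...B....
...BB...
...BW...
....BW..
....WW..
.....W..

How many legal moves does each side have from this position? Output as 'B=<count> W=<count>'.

-- B to move --
(3,5): no bracket -> illegal
(4,5): flips 1 -> legal
(4,6): no bracket -> illegal
(5,3): no bracket -> illegal
(5,6): flips 1 -> legal
(6,3): no bracket -> illegal
(6,6): flips 2 -> legal
(7,3): no bracket -> illegal
(7,4): flips 1 -> legal
(7,6): flips 1 -> legal
B mobility = 5
-- W to move --
(1,2): no bracket -> illegal
(1,3): no bracket -> illegal
(1,4): no bracket -> illegal
(2,2): flips 1 -> legal
(2,4): flips 1 -> legal
(2,5): no bracket -> illegal
(3,2): flips 2 -> legal
(3,5): no bracket -> illegal
(4,2): flips 1 -> legal
(4,5): no bracket -> illegal
(5,2): no bracket -> illegal
(5,3): flips 1 -> legal
(6,3): no bracket -> illegal
W mobility = 5

Answer: B=5 W=5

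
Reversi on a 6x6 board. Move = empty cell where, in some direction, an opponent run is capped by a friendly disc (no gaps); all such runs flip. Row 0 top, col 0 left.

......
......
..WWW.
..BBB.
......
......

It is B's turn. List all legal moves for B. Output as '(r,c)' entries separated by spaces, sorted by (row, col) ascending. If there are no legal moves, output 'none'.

Answer: (1,1) (1,2) (1,3) (1,4) (1,5)

Derivation:
(1,1): flips 1 -> legal
(1,2): flips 2 -> legal
(1,3): flips 1 -> legal
(1,4): flips 2 -> legal
(1,5): flips 1 -> legal
(2,1): no bracket -> illegal
(2,5): no bracket -> illegal
(3,1): no bracket -> illegal
(3,5): no bracket -> illegal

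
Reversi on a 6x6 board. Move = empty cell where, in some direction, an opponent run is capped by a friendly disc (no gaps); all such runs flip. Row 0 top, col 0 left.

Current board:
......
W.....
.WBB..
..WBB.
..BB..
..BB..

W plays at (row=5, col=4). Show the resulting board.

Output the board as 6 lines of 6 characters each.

Place W at (5,4); scan 8 dirs for brackets.
Dir NW: opp run (4,3) capped by W -> flip
Dir N: first cell '.' (not opp) -> no flip
Dir NE: first cell '.' (not opp) -> no flip
Dir W: opp run (5,3) (5,2), next='.' -> no flip
Dir E: first cell '.' (not opp) -> no flip
Dir SW: edge -> no flip
Dir S: edge -> no flip
Dir SE: edge -> no flip
All flips: (4,3)

Answer: ......
W.....
.WBB..
..WBB.
..BW..
..BBW.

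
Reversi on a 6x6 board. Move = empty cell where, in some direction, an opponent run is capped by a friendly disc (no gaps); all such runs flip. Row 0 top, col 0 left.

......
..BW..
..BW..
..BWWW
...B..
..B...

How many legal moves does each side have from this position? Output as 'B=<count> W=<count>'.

Answer: B=7 W=6

Derivation:
-- B to move --
(0,2): no bracket -> illegal
(0,3): flips 3 -> legal
(0,4): flips 1 -> legal
(1,4): flips 2 -> legal
(2,4): flips 1 -> legal
(2,5): flips 1 -> legal
(4,2): no bracket -> illegal
(4,4): flips 1 -> legal
(4,5): flips 2 -> legal
B mobility = 7
-- W to move --
(0,1): flips 1 -> legal
(0,2): no bracket -> illegal
(0,3): no bracket -> illegal
(1,1): flips 2 -> legal
(2,1): flips 1 -> legal
(3,1): flips 2 -> legal
(4,1): flips 1 -> legal
(4,2): no bracket -> illegal
(4,4): no bracket -> illegal
(5,1): no bracket -> illegal
(5,3): flips 1 -> legal
(5,4): no bracket -> illegal
W mobility = 6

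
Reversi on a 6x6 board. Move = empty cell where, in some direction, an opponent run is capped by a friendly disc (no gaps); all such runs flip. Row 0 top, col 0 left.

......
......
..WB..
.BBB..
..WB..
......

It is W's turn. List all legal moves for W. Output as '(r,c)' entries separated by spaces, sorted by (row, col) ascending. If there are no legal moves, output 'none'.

(1,2): no bracket -> illegal
(1,3): no bracket -> illegal
(1,4): no bracket -> illegal
(2,0): flips 1 -> legal
(2,1): no bracket -> illegal
(2,4): flips 2 -> legal
(3,0): no bracket -> illegal
(3,4): no bracket -> illegal
(4,0): flips 1 -> legal
(4,1): no bracket -> illegal
(4,4): flips 2 -> legal
(5,2): no bracket -> illegal
(5,3): no bracket -> illegal
(5,4): no bracket -> illegal

Answer: (2,0) (2,4) (4,0) (4,4)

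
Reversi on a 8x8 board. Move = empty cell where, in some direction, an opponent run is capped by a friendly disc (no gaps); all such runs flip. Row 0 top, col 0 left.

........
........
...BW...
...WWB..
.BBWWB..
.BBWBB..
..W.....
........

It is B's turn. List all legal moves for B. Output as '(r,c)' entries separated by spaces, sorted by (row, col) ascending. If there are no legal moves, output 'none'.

Answer: (1,3) (1,4) (1,5) (2,2) (2,5) (3,2) (6,3) (6,4) (7,1) (7,2) (7,3)

Derivation:
(1,3): flips 1 -> legal
(1,4): flips 3 -> legal
(1,5): flips 2 -> legal
(2,2): flips 2 -> legal
(2,5): flips 3 -> legal
(3,2): flips 3 -> legal
(6,1): no bracket -> illegal
(6,3): flips 3 -> legal
(6,4): flips 1 -> legal
(7,1): flips 3 -> legal
(7,2): flips 1 -> legal
(7,3): flips 1 -> legal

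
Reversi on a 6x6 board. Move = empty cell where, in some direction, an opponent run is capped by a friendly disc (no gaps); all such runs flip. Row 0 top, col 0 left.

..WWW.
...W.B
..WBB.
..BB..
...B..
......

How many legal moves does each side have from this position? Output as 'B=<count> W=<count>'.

-- B to move --
(0,1): no bracket -> illegal
(0,5): no bracket -> illegal
(1,1): flips 1 -> legal
(1,2): flips 1 -> legal
(1,4): no bracket -> illegal
(2,1): flips 1 -> legal
(3,1): no bracket -> illegal
B mobility = 3
-- W to move --
(0,5): no bracket -> illegal
(1,2): no bracket -> illegal
(1,4): no bracket -> illegal
(2,1): no bracket -> illegal
(2,5): flips 2 -> legal
(3,1): no bracket -> illegal
(3,4): no bracket -> illegal
(3,5): flips 1 -> legal
(4,1): no bracket -> illegal
(4,2): flips 1 -> legal
(4,4): flips 1 -> legal
(5,2): no bracket -> illegal
(5,3): flips 3 -> legal
(5,4): no bracket -> illegal
W mobility = 5

Answer: B=3 W=5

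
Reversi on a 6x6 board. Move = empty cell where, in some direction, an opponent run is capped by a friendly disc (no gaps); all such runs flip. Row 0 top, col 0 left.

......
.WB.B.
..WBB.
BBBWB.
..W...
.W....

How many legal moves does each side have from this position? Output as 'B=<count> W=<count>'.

Answer: B=6 W=7

Derivation:
-- B to move --
(0,0): no bracket -> illegal
(0,1): no bracket -> illegal
(0,2): no bracket -> illegal
(1,0): flips 1 -> legal
(1,3): flips 1 -> legal
(2,0): no bracket -> illegal
(2,1): flips 1 -> legal
(4,0): no bracket -> illegal
(4,1): no bracket -> illegal
(4,3): flips 1 -> legal
(4,4): no bracket -> illegal
(5,0): no bracket -> illegal
(5,2): flips 1 -> legal
(5,3): flips 1 -> legal
B mobility = 6
-- W to move --
(0,1): no bracket -> illegal
(0,2): flips 1 -> legal
(0,3): no bracket -> illegal
(0,4): no bracket -> illegal
(0,5): no bracket -> illegal
(1,3): flips 2 -> legal
(1,5): flips 1 -> legal
(2,0): flips 1 -> legal
(2,1): no bracket -> illegal
(2,5): flips 2 -> legal
(3,5): flips 1 -> legal
(4,0): flips 1 -> legal
(4,1): no bracket -> illegal
(4,3): no bracket -> illegal
(4,4): no bracket -> illegal
(4,5): no bracket -> illegal
W mobility = 7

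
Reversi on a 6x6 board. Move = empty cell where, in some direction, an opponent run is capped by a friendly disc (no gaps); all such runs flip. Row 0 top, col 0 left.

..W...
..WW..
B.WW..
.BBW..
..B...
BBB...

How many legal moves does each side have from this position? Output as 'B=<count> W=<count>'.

Answer: B=4 W=3

Derivation:
-- B to move --
(0,1): no bracket -> illegal
(0,3): no bracket -> illegal
(0,4): flips 2 -> legal
(1,1): no bracket -> illegal
(1,4): flips 1 -> legal
(2,1): no bracket -> illegal
(2,4): flips 1 -> legal
(3,4): flips 1 -> legal
(4,3): no bracket -> illegal
(4,4): no bracket -> illegal
B mobility = 4
-- W to move --
(1,0): no bracket -> illegal
(1,1): no bracket -> illegal
(2,1): no bracket -> illegal
(3,0): flips 2 -> legal
(4,0): flips 1 -> legal
(4,1): flips 1 -> legal
(4,3): no bracket -> illegal
(5,3): no bracket -> illegal
W mobility = 3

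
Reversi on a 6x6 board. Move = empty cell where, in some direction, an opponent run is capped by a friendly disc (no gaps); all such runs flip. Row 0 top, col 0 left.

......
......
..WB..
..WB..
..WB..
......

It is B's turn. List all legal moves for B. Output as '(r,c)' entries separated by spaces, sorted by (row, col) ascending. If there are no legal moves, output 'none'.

(1,1): flips 1 -> legal
(1,2): no bracket -> illegal
(1,3): no bracket -> illegal
(2,1): flips 2 -> legal
(3,1): flips 1 -> legal
(4,1): flips 2 -> legal
(5,1): flips 1 -> legal
(5,2): no bracket -> illegal
(5,3): no bracket -> illegal

Answer: (1,1) (2,1) (3,1) (4,1) (5,1)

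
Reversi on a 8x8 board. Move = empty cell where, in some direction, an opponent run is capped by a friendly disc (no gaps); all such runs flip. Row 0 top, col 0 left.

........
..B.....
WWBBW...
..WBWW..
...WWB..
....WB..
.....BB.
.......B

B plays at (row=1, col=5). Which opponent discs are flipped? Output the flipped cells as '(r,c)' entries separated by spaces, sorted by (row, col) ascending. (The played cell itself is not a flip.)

Answer: (2,4)

Derivation:
Dir NW: first cell '.' (not opp) -> no flip
Dir N: first cell '.' (not opp) -> no flip
Dir NE: first cell '.' (not opp) -> no flip
Dir W: first cell '.' (not opp) -> no flip
Dir E: first cell '.' (not opp) -> no flip
Dir SW: opp run (2,4) capped by B -> flip
Dir S: first cell '.' (not opp) -> no flip
Dir SE: first cell '.' (not opp) -> no flip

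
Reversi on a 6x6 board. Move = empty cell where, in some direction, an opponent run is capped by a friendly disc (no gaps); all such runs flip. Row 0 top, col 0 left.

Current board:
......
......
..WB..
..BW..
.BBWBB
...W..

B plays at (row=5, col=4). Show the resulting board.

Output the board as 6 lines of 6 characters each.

Place B at (5,4); scan 8 dirs for brackets.
Dir NW: opp run (4,3) capped by B -> flip
Dir N: first cell 'B' (not opp) -> no flip
Dir NE: first cell 'B' (not opp) -> no flip
Dir W: opp run (5,3), next='.' -> no flip
Dir E: first cell '.' (not opp) -> no flip
Dir SW: edge -> no flip
Dir S: edge -> no flip
Dir SE: edge -> no flip
All flips: (4,3)

Answer: ......
......
..WB..
..BW..
.BBBBB
...WB.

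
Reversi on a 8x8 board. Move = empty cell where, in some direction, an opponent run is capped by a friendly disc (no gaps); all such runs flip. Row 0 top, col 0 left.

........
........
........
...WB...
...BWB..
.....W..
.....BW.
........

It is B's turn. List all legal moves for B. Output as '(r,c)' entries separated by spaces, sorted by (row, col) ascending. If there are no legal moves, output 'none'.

Answer: (2,3) (3,2) (5,4) (6,7)

Derivation:
(2,2): no bracket -> illegal
(2,3): flips 1 -> legal
(2,4): no bracket -> illegal
(3,2): flips 1 -> legal
(3,5): no bracket -> illegal
(4,2): no bracket -> illegal
(4,6): no bracket -> illegal
(5,3): no bracket -> illegal
(5,4): flips 1 -> legal
(5,6): no bracket -> illegal
(5,7): no bracket -> illegal
(6,4): no bracket -> illegal
(6,7): flips 1 -> legal
(7,5): no bracket -> illegal
(7,6): no bracket -> illegal
(7,7): no bracket -> illegal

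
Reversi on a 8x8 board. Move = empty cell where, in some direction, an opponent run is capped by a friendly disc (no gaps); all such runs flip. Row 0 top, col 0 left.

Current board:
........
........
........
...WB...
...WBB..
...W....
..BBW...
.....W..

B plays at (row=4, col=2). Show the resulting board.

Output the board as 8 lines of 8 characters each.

Place B at (4,2); scan 8 dirs for brackets.
Dir NW: first cell '.' (not opp) -> no flip
Dir N: first cell '.' (not opp) -> no flip
Dir NE: opp run (3,3), next='.' -> no flip
Dir W: first cell '.' (not opp) -> no flip
Dir E: opp run (4,3) capped by B -> flip
Dir SW: first cell '.' (not opp) -> no flip
Dir S: first cell '.' (not opp) -> no flip
Dir SE: opp run (5,3) (6,4) (7,5), next=edge -> no flip
All flips: (4,3)

Answer: ........
........
........
...WB...
..BBBB..
...W....
..BBW...
.....W..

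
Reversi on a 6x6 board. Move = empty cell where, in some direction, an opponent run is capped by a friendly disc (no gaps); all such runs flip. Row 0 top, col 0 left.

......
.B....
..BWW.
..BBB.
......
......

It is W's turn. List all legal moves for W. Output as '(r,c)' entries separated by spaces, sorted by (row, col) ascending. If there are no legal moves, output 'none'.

Answer: (2,1) (4,1) (4,2) (4,3) (4,4) (4,5)

Derivation:
(0,0): no bracket -> illegal
(0,1): no bracket -> illegal
(0,2): no bracket -> illegal
(1,0): no bracket -> illegal
(1,2): no bracket -> illegal
(1,3): no bracket -> illegal
(2,0): no bracket -> illegal
(2,1): flips 1 -> legal
(2,5): no bracket -> illegal
(3,1): no bracket -> illegal
(3,5): no bracket -> illegal
(4,1): flips 1 -> legal
(4,2): flips 1 -> legal
(4,3): flips 1 -> legal
(4,4): flips 1 -> legal
(4,5): flips 1 -> legal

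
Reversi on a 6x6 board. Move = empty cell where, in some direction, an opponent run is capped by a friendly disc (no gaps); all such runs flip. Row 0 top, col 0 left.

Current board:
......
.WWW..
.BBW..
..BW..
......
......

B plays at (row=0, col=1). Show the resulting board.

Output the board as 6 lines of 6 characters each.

Place B at (0,1); scan 8 dirs for brackets.
Dir NW: edge -> no flip
Dir N: edge -> no flip
Dir NE: edge -> no flip
Dir W: first cell '.' (not opp) -> no flip
Dir E: first cell '.' (not opp) -> no flip
Dir SW: first cell '.' (not opp) -> no flip
Dir S: opp run (1,1) capped by B -> flip
Dir SE: opp run (1,2) (2,3), next='.' -> no flip
All flips: (1,1)

Answer: .B....
.BWW..
.BBW..
..BW..
......
......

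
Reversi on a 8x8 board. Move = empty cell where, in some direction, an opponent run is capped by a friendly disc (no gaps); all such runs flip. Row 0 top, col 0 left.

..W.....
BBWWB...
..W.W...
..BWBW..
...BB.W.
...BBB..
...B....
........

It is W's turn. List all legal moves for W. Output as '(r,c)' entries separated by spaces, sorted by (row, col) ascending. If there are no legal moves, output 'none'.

Answer: (0,0) (0,4) (1,5) (2,0) (3,1) (4,2) (6,2) (6,4) (6,6) (7,3)

Derivation:
(0,0): flips 1 -> legal
(0,1): no bracket -> illegal
(0,3): no bracket -> illegal
(0,4): flips 1 -> legal
(0,5): no bracket -> illegal
(1,5): flips 1 -> legal
(2,0): flips 1 -> legal
(2,1): no bracket -> illegal
(2,3): no bracket -> illegal
(2,5): no bracket -> illegal
(3,1): flips 1 -> legal
(4,1): no bracket -> illegal
(4,2): flips 1 -> legal
(4,5): no bracket -> illegal
(5,2): no bracket -> illegal
(5,6): no bracket -> illegal
(6,2): flips 2 -> legal
(6,4): flips 4 -> legal
(6,5): no bracket -> illegal
(6,6): flips 2 -> legal
(7,2): no bracket -> illegal
(7,3): flips 3 -> legal
(7,4): no bracket -> illegal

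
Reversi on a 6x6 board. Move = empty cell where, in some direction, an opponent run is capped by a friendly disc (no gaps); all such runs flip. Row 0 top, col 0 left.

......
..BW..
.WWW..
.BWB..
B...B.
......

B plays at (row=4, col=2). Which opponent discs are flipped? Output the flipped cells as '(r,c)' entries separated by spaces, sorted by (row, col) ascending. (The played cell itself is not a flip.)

Dir NW: first cell 'B' (not opp) -> no flip
Dir N: opp run (3,2) (2,2) capped by B -> flip
Dir NE: first cell 'B' (not opp) -> no flip
Dir W: first cell '.' (not opp) -> no flip
Dir E: first cell '.' (not opp) -> no flip
Dir SW: first cell '.' (not opp) -> no flip
Dir S: first cell '.' (not opp) -> no flip
Dir SE: first cell '.' (not opp) -> no flip

Answer: (2,2) (3,2)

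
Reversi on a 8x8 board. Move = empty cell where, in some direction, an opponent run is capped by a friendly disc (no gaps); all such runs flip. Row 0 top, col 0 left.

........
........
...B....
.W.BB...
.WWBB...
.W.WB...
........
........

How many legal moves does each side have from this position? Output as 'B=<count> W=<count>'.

-- B to move --
(2,0): no bracket -> illegal
(2,1): no bracket -> illegal
(2,2): no bracket -> illegal
(3,0): no bracket -> illegal
(3,2): no bracket -> illegal
(4,0): flips 2 -> legal
(5,0): no bracket -> illegal
(5,2): flips 1 -> legal
(6,0): flips 2 -> legal
(6,1): no bracket -> illegal
(6,2): flips 1 -> legal
(6,3): flips 1 -> legal
(6,4): no bracket -> illegal
B mobility = 5
-- W to move --
(1,2): no bracket -> illegal
(1,3): flips 3 -> legal
(1,4): no bracket -> illegal
(2,2): no bracket -> illegal
(2,4): flips 1 -> legal
(2,5): no bracket -> illegal
(3,2): no bracket -> illegal
(3,5): flips 1 -> legal
(4,5): flips 2 -> legal
(5,2): no bracket -> illegal
(5,5): flips 1 -> legal
(6,3): no bracket -> illegal
(6,4): no bracket -> illegal
(6,5): no bracket -> illegal
W mobility = 5

Answer: B=5 W=5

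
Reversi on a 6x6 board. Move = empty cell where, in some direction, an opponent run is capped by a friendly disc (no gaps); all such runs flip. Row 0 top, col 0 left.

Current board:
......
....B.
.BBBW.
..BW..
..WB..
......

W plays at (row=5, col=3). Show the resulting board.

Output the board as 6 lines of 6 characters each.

Answer: ......
....B.
.BBBW.
..BW..
..WW..
...W..

Derivation:
Place W at (5,3); scan 8 dirs for brackets.
Dir NW: first cell 'W' (not opp) -> no flip
Dir N: opp run (4,3) capped by W -> flip
Dir NE: first cell '.' (not opp) -> no flip
Dir W: first cell '.' (not opp) -> no flip
Dir E: first cell '.' (not opp) -> no flip
Dir SW: edge -> no flip
Dir S: edge -> no flip
Dir SE: edge -> no flip
All flips: (4,3)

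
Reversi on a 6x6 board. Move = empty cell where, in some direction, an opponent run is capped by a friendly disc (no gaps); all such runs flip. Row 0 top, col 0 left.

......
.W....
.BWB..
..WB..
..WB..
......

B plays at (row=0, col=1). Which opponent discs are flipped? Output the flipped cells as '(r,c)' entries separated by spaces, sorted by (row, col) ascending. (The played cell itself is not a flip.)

Dir NW: edge -> no flip
Dir N: edge -> no flip
Dir NE: edge -> no flip
Dir W: first cell '.' (not opp) -> no flip
Dir E: first cell '.' (not opp) -> no flip
Dir SW: first cell '.' (not opp) -> no flip
Dir S: opp run (1,1) capped by B -> flip
Dir SE: first cell '.' (not opp) -> no flip

Answer: (1,1)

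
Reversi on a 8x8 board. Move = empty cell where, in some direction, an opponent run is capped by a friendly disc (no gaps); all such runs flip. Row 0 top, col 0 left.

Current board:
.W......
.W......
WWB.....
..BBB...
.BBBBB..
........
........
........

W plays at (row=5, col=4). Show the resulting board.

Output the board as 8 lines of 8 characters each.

Place W at (5,4); scan 8 dirs for brackets.
Dir NW: opp run (4,3) (3,2) capped by W -> flip
Dir N: opp run (4,4) (3,4), next='.' -> no flip
Dir NE: opp run (4,5), next='.' -> no flip
Dir W: first cell '.' (not opp) -> no flip
Dir E: first cell '.' (not opp) -> no flip
Dir SW: first cell '.' (not opp) -> no flip
Dir S: first cell '.' (not opp) -> no flip
Dir SE: first cell '.' (not opp) -> no flip
All flips: (3,2) (4,3)

Answer: .W......
.W......
WWB.....
..WBB...
.BBWBB..
....W...
........
........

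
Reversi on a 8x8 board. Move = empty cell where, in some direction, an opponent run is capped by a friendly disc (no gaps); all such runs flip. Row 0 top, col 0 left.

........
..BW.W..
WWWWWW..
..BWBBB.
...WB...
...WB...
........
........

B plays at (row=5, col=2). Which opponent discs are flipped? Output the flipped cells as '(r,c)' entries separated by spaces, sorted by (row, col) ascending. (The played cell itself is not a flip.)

Answer: (4,3) (5,3)

Derivation:
Dir NW: first cell '.' (not opp) -> no flip
Dir N: first cell '.' (not opp) -> no flip
Dir NE: opp run (4,3) capped by B -> flip
Dir W: first cell '.' (not opp) -> no flip
Dir E: opp run (5,3) capped by B -> flip
Dir SW: first cell '.' (not opp) -> no flip
Dir S: first cell '.' (not opp) -> no flip
Dir SE: first cell '.' (not opp) -> no flip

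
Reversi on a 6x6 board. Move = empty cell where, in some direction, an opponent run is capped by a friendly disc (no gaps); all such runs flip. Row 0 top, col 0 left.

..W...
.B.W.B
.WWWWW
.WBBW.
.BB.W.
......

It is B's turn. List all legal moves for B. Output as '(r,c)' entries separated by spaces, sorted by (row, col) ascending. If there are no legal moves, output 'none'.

Answer: (0,3) (1,0) (1,2) (1,4) (2,0) (3,0) (3,5) (5,5)

Derivation:
(0,1): no bracket -> illegal
(0,3): flips 2 -> legal
(0,4): no bracket -> illegal
(1,0): flips 1 -> legal
(1,2): flips 1 -> legal
(1,4): flips 1 -> legal
(2,0): flips 1 -> legal
(3,0): flips 1 -> legal
(3,5): flips 2 -> legal
(4,0): no bracket -> illegal
(4,3): no bracket -> illegal
(4,5): no bracket -> illegal
(5,3): no bracket -> illegal
(5,4): no bracket -> illegal
(5,5): flips 1 -> legal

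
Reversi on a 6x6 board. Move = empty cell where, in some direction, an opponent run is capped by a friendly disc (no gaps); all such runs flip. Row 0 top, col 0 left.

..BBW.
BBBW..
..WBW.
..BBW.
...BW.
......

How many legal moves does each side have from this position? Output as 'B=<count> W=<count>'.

-- B to move --
(0,5): flips 1 -> legal
(1,4): flips 1 -> legal
(1,5): flips 1 -> legal
(2,1): flips 1 -> legal
(2,5): flips 2 -> legal
(3,1): no bracket -> illegal
(3,5): flips 3 -> legal
(4,5): flips 2 -> legal
(5,3): no bracket -> illegal
(5,4): no bracket -> illegal
(5,5): flips 1 -> legal
B mobility = 8
-- W to move --
(0,0): flips 1 -> legal
(0,1): flips 4 -> legal
(1,4): no bracket -> illegal
(2,0): no bracket -> illegal
(2,1): no bracket -> illegal
(3,1): flips 2 -> legal
(4,1): no bracket -> illegal
(4,2): flips 3 -> legal
(5,2): flips 1 -> legal
(5,3): flips 3 -> legal
(5,4): no bracket -> illegal
W mobility = 6

Answer: B=8 W=6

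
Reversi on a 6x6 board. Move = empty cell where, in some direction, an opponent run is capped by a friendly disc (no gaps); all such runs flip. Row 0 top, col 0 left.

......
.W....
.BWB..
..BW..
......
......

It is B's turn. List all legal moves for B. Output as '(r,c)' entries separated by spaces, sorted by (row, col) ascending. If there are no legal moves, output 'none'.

(0,0): no bracket -> illegal
(0,1): flips 1 -> legal
(0,2): no bracket -> illegal
(1,0): no bracket -> illegal
(1,2): flips 1 -> legal
(1,3): no bracket -> illegal
(2,0): no bracket -> illegal
(2,4): no bracket -> illegal
(3,1): no bracket -> illegal
(3,4): flips 1 -> legal
(4,2): no bracket -> illegal
(4,3): flips 1 -> legal
(4,4): no bracket -> illegal

Answer: (0,1) (1,2) (3,4) (4,3)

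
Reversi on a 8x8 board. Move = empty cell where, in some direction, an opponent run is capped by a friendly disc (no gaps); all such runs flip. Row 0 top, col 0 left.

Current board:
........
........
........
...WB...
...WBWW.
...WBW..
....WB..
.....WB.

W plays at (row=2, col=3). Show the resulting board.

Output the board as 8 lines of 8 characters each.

Answer: ........
........
...W....
...WW...
...WBWW.
...WBW..
....WB..
.....WB.

Derivation:
Place W at (2,3); scan 8 dirs for brackets.
Dir NW: first cell '.' (not opp) -> no flip
Dir N: first cell '.' (not opp) -> no flip
Dir NE: first cell '.' (not opp) -> no flip
Dir W: first cell '.' (not opp) -> no flip
Dir E: first cell '.' (not opp) -> no flip
Dir SW: first cell '.' (not opp) -> no flip
Dir S: first cell 'W' (not opp) -> no flip
Dir SE: opp run (3,4) capped by W -> flip
All flips: (3,4)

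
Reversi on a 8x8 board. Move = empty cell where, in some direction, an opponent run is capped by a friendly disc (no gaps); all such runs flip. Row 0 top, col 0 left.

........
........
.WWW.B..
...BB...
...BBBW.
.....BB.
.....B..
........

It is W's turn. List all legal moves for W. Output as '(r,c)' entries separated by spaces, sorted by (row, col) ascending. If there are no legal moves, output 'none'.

Answer: (4,2) (5,3) (6,4) (6,6) (6,7)

Derivation:
(1,4): no bracket -> illegal
(1,5): no bracket -> illegal
(1,6): no bracket -> illegal
(2,4): no bracket -> illegal
(2,6): no bracket -> illegal
(3,2): no bracket -> illegal
(3,5): no bracket -> illegal
(3,6): no bracket -> illegal
(4,2): flips 3 -> legal
(4,7): no bracket -> illegal
(5,2): no bracket -> illegal
(5,3): flips 2 -> legal
(5,4): no bracket -> illegal
(5,7): no bracket -> illegal
(6,4): flips 1 -> legal
(6,6): flips 4 -> legal
(6,7): flips 3 -> legal
(7,4): no bracket -> illegal
(7,5): no bracket -> illegal
(7,6): no bracket -> illegal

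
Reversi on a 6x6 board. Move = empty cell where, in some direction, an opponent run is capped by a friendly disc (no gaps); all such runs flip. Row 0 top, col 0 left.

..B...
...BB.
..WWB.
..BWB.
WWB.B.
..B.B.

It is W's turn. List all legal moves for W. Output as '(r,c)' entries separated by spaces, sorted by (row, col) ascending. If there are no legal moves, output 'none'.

(0,1): no bracket -> illegal
(0,3): flips 1 -> legal
(0,4): flips 1 -> legal
(0,5): flips 1 -> legal
(1,1): no bracket -> illegal
(1,2): no bracket -> illegal
(1,5): flips 1 -> legal
(2,1): no bracket -> illegal
(2,5): flips 1 -> legal
(3,1): flips 1 -> legal
(3,5): flips 1 -> legal
(4,3): flips 1 -> legal
(4,5): flips 1 -> legal
(5,1): flips 1 -> legal
(5,3): no bracket -> illegal
(5,5): flips 1 -> legal

Answer: (0,3) (0,4) (0,5) (1,5) (2,5) (3,1) (3,5) (4,3) (4,5) (5,1) (5,5)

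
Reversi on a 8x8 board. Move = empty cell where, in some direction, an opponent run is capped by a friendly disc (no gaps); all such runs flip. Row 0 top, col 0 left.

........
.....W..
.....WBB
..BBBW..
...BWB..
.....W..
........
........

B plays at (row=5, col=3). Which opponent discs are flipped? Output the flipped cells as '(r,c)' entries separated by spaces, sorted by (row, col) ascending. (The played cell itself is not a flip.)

Answer: (3,5) (4,4)

Derivation:
Dir NW: first cell '.' (not opp) -> no flip
Dir N: first cell 'B' (not opp) -> no flip
Dir NE: opp run (4,4) (3,5) capped by B -> flip
Dir W: first cell '.' (not opp) -> no flip
Dir E: first cell '.' (not opp) -> no flip
Dir SW: first cell '.' (not opp) -> no flip
Dir S: first cell '.' (not opp) -> no flip
Dir SE: first cell '.' (not opp) -> no flip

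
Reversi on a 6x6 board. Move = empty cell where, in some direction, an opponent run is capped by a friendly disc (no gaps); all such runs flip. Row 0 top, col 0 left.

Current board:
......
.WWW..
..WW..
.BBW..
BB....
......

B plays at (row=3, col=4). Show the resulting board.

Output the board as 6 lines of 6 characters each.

Place B at (3,4); scan 8 dirs for brackets.
Dir NW: opp run (2,3) (1,2), next='.' -> no flip
Dir N: first cell '.' (not opp) -> no flip
Dir NE: first cell '.' (not opp) -> no flip
Dir W: opp run (3,3) capped by B -> flip
Dir E: first cell '.' (not opp) -> no flip
Dir SW: first cell '.' (not opp) -> no flip
Dir S: first cell '.' (not opp) -> no flip
Dir SE: first cell '.' (not opp) -> no flip
All flips: (3,3)

Answer: ......
.WWW..
..WW..
.BBBB.
BB....
......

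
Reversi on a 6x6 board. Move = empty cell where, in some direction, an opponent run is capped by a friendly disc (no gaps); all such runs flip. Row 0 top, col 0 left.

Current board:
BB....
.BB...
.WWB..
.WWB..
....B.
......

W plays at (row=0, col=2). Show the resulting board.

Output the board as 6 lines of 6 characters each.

Place W at (0,2); scan 8 dirs for brackets.
Dir NW: edge -> no flip
Dir N: edge -> no flip
Dir NE: edge -> no flip
Dir W: opp run (0,1) (0,0), next=edge -> no flip
Dir E: first cell '.' (not opp) -> no flip
Dir SW: opp run (1,1), next='.' -> no flip
Dir S: opp run (1,2) capped by W -> flip
Dir SE: first cell '.' (not opp) -> no flip
All flips: (1,2)

Answer: BBW...
.BW...
.WWB..
.WWB..
....B.
......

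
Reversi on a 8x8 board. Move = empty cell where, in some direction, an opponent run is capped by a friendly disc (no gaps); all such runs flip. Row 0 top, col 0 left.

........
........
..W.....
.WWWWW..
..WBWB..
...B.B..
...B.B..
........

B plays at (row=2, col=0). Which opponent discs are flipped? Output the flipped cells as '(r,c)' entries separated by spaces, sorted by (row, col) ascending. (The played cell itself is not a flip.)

Answer: (3,1) (4,2)

Derivation:
Dir NW: edge -> no flip
Dir N: first cell '.' (not opp) -> no flip
Dir NE: first cell '.' (not opp) -> no flip
Dir W: edge -> no flip
Dir E: first cell '.' (not opp) -> no flip
Dir SW: edge -> no flip
Dir S: first cell '.' (not opp) -> no flip
Dir SE: opp run (3,1) (4,2) capped by B -> flip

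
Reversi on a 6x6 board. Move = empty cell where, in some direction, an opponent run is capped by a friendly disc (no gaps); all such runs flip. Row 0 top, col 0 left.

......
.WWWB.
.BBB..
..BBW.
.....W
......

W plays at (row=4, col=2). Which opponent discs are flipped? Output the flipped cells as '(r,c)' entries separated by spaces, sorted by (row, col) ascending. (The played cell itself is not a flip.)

Dir NW: first cell '.' (not opp) -> no flip
Dir N: opp run (3,2) (2,2) capped by W -> flip
Dir NE: opp run (3,3), next='.' -> no flip
Dir W: first cell '.' (not opp) -> no flip
Dir E: first cell '.' (not opp) -> no flip
Dir SW: first cell '.' (not opp) -> no flip
Dir S: first cell '.' (not opp) -> no flip
Dir SE: first cell '.' (not opp) -> no flip

Answer: (2,2) (3,2)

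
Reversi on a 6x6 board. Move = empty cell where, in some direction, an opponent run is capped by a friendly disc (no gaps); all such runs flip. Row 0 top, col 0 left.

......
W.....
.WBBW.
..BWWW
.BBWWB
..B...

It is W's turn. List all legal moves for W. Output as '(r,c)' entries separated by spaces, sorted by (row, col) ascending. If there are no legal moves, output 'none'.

Answer: (1,1) (1,2) (1,3) (3,1) (4,0) (5,1) (5,5)

Derivation:
(1,1): flips 1 -> legal
(1,2): flips 1 -> legal
(1,3): flips 1 -> legal
(1,4): no bracket -> illegal
(3,0): no bracket -> illegal
(3,1): flips 1 -> legal
(4,0): flips 2 -> legal
(5,0): no bracket -> illegal
(5,1): flips 1 -> legal
(5,3): no bracket -> illegal
(5,4): no bracket -> illegal
(5,5): flips 1 -> legal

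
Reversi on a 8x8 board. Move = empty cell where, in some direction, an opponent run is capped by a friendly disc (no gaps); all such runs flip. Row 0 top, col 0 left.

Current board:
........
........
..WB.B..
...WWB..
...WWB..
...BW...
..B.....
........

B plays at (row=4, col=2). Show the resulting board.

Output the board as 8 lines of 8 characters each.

Place B at (4,2); scan 8 dirs for brackets.
Dir NW: first cell '.' (not opp) -> no flip
Dir N: first cell '.' (not opp) -> no flip
Dir NE: opp run (3,3), next='.' -> no flip
Dir W: first cell '.' (not opp) -> no flip
Dir E: opp run (4,3) (4,4) capped by B -> flip
Dir SW: first cell '.' (not opp) -> no flip
Dir S: first cell '.' (not opp) -> no flip
Dir SE: first cell 'B' (not opp) -> no flip
All flips: (4,3) (4,4)

Answer: ........
........
..WB.B..
...WWB..
..BBBB..
...BW...
..B.....
........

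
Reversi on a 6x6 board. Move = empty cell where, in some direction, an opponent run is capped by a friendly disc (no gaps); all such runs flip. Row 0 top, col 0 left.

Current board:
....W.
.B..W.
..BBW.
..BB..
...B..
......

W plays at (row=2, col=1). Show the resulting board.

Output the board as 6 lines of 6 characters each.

Place W at (2,1); scan 8 dirs for brackets.
Dir NW: first cell '.' (not opp) -> no flip
Dir N: opp run (1,1), next='.' -> no flip
Dir NE: first cell '.' (not opp) -> no flip
Dir W: first cell '.' (not opp) -> no flip
Dir E: opp run (2,2) (2,3) capped by W -> flip
Dir SW: first cell '.' (not opp) -> no flip
Dir S: first cell '.' (not opp) -> no flip
Dir SE: opp run (3,2) (4,3), next='.' -> no flip
All flips: (2,2) (2,3)

Answer: ....W.
.B..W.
.WWWW.
..BB..
...B..
......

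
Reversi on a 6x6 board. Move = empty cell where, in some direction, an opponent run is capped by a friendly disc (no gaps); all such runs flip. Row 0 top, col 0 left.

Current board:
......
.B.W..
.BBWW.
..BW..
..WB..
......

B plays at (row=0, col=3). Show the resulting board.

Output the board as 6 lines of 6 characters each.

Answer: ...B..
.B.B..
.BBBW.
..BB..
..WB..
......

Derivation:
Place B at (0,3); scan 8 dirs for brackets.
Dir NW: edge -> no flip
Dir N: edge -> no flip
Dir NE: edge -> no flip
Dir W: first cell '.' (not opp) -> no flip
Dir E: first cell '.' (not opp) -> no flip
Dir SW: first cell '.' (not opp) -> no flip
Dir S: opp run (1,3) (2,3) (3,3) capped by B -> flip
Dir SE: first cell '.' (not opp) -> no flip
All flips: (1,3) (2,3) (3,3)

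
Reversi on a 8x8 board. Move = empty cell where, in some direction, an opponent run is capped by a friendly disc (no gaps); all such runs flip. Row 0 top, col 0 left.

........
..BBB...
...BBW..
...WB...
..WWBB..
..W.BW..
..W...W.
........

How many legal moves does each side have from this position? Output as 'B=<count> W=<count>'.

-- B to move --
(1,5): no bracket -> illegal
(1,6): flips 1 -> legal
(2,2): flips 1 -> legal
(2,6): flips 1 -> legal
(3,1): no bracket -> illegal
(3,2): flips 2 -> legal
(3,5): no bracket -> illegal
(3,6): flips 1 -> legal
(4,1): flips 2 -> legal
(4,6): no bracket -> illegal
(5,1): flips 2 -> legal
(5,3): flips 2 -> legal
(5,6): flips 1 -> legal
(5,7): no bracket -> illegal
(6,1): flips 2 -> legal
(6,3): no bracket -> illegal
(6,4): no bracket -> illegal
(6,5): flips 1 -> legal
(6,7): no bracket -> illegal
(7,1): no bracket -> illegal
(7,2): no bracket -> illegal
(7,3): no bracket -> illegal
(7,5): no bracket -> illegal
(7,6): no bracket -> illegal
(7,7): flips 2 -> legal
B mobility = 12
-- W to move --
(0,1): no bracket -> illegal
(0,2): no bracket -> illegal
(0,3): flips 3 -> legal
(0,4): no bracket -> illegal
(0,5): no bracket -> illegal
(1,1): no bracket -> illegal
(1,5): flips 1 -> legal
(2,1): no bracket -> illegal
(2,2): flips 2 -> legal
(3,2): no bracket -> illegal
(3,5): flips 2 -> legal
(3,6): no bracket -> illegal
(4,6): flips 2 -> legal
(5,3): flips 1 -> legal
(5,6): no bracket -> illegal
(6,3): no bracket -> illegal
(6,4): no bracket -> illegal
(6,5): flips 1 -> legal
W mobility = 7

Answer: B=12 W=7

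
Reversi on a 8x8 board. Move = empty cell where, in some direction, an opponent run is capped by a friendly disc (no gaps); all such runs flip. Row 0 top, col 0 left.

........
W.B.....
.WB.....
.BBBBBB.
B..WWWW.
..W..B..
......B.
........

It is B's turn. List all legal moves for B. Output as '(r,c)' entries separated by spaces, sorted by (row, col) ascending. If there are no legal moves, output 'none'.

(0,0): no bracket -> illegal
(0,1): no bracket -> illegal
(1,1): flips 1 -> legal
(2,0): flips 1 -> legal
(3,0): flips 1 -> legal
(3,7): flips 1 -> legal
(4,1): no bracket -> illegal
(4,2): no bracket -> illegal
(4,7): no bracket -> illegal
(5,1): no bracket -> illegal
(5,3): flips 2 -> legal
(5,4): flips 3 -> legal
(5,6): flips 2 -> legal
(5,7): flips 1 -> legal
(6,1): flips 2 -> legal
(6,2): no bracket -> illegal
(6,3): no bracket -> illegal

Answer: (1,1) (2,0) (3,0) (3,7) (5,3) (5,4) (5,6) (5,7) (6,1)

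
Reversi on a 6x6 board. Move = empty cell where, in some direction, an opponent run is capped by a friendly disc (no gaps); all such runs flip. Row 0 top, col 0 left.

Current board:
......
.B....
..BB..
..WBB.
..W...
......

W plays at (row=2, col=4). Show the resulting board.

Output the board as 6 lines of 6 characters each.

Answer: ......
.B....
..BBW.
..WWB.
..W...
......

Derivation:
Place W at (2,4); scan 8 dirs for brackets.
Dir NW: first cell '.' (not opp) -> no flip
Dir N: first cell '.' (not opp) -> no flip
Dir NE: first cell '.' (not opp) -> no flip
Dir W: opp run (2,3) (2,2), next='.' -> no flip
Dir E: first cell '.' (not opp) -> no flip
Dir SW: opp run (3,3) capped by W -> flip
Dir S: opp run (3,4), next='.' -> no flip
Dir SE: first cell '.' (not opp) -> no flip
All flips: (3,3)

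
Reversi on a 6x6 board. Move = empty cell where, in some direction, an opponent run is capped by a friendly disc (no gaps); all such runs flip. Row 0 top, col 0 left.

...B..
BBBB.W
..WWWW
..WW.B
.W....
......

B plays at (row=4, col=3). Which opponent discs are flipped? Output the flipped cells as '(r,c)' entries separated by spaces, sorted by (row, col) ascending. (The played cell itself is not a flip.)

Dir NW: opp run (3,2), next='.' -> no flip
Dir N: opp run (3,3) (2,3) capped by B -> flip
Dir NE: first cell '.' (not opp) -> no flip
Dir W: first cell '.' (not opp) -> no flip
Dir E: first cell '.' (not opp) -> no flip
Dir SW: first cell '.' (not opp) -> no flip
Dir S: first cell '.' (not opp) -> no flip
Dir SE: first cell '.' (not opp) -> no flip

Answer: (2,3) (3,3)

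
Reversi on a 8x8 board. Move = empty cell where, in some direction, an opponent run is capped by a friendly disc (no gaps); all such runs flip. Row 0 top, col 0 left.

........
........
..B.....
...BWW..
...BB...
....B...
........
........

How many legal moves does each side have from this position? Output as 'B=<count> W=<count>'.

-- B to move --
(2,3): no bracket -> illegal
(2,4): flips 1 -> legal
(2,5): flips 1 -> legal
(2,6): flips 1 -> legal
(3,6): flips 2 -> legal
(4,5): no bracket -> illegal
(4,6): no bracket -> illegal
B mobility = 4
-- W to move --
(1,1): no bracket -> illegal
(1,2): no bracket -> illegal
(1,3): no bracket -> illegal
(2,1): no bracket -> illegal
(2,3): no bracket -> illegal
(2,4): no bracket -> illegal
(3,1): no bracket -> illegal
(3,2): flips 1 -> legal
(4,2): no bracket -> illegal
(4,5): no bracket -> illegal
(5,2): flips 1 -> legal
(5,3): flips 1 -> legal
(5,5): no bracket -> illegal
(6,3): no bracket -> illegal
(6,4): flips 2 -> legal
(6,5): no bracket -> illegal
W mobility = 4

Answer: B=4 W=4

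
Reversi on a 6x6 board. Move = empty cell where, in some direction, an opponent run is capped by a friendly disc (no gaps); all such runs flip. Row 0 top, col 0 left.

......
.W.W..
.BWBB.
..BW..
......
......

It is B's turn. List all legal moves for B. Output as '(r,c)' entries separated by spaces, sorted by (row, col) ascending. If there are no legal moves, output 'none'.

Answer: (0,1) (0,2) (0,3) (1,2) (3,4) (4,2) (4,3)

Derivation:
(0,0): no bracket -> illegal
(0,1): flips 1 -> legal
(0,2): flips 1 -> legal
(0,3): flips 1 -> legal
(0,4): no bracket -> illegal
(1,0): no bracket -> illegal
(1,2): flips 1 -> legal
(1,4): no bracket -> illegal
(2,0): no bracket -> illegal
(3,1): no bracket -> illegal
(3,4): flips 1 -> legal
(4,2): flips 1 -> legal
(4,3): flips 1 -> legal
(4,4): no bracket -> illegal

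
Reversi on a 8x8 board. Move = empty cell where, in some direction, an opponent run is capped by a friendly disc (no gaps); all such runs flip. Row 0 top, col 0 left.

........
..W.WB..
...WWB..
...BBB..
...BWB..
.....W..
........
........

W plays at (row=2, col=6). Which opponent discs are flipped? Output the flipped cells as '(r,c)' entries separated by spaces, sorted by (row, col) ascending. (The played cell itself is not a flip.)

Answer: (2,5) (3,5)

Derivation:
Dir NW: opp run (1,5), next='.' -> no flip
Dir N: first cell '.' (not opp) -> no flip
Dir NE: first cell '.' (not opp) -> no flip
Dir W: opp run (2,5) capped by W -> flip
Dir E: first cell '.' (not opp) -> no flip
Dir SW: opp run (3,5) capped by W -> flip
Dir S: first cell '.' (not opp) -> no flip
Dir SE: first cell '.' (not opp) -> no flip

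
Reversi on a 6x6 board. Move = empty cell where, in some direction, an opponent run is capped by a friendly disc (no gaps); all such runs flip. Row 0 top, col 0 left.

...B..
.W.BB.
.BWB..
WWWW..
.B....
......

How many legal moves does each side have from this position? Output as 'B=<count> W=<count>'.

-- B to move --
(0,0): no bracket -> illegal
(0,1): flips 1 -> legal
(0,2): no bracket -> illegal
(1,0): no bracket -> illegal
(1,2): no bracket -> illegal
(2,0): no bracket -> illegal
(2,4): no bracket -> illegal
(3,4): no bracket -> illegal
(4,0): flips 2 -> legal
(4,2): no bracket -> illegal
(4,3): flips 2 -> legal
(4,4): no bracket -> illegal
B mobility = 3
-- W to move --
(0,2): no bracket -> illegal
(0,4): flips 1 -> legal
(0,5): flips 2 -> legal
(1,0): flips 1 -> legal
(1,2): flips 1 -> legal
(1,5): no bracket -> illegal
(2,0): flips 1 -> legal
(2,4): flips 1 -> legal
(2,5): no bracket -> illegal
(3,4): no bracket -> illegal
(4,0): no bracket -> illegal
(4,2): no bracket -> illegal
(5,0): flips 1 -> legal
(5,1): flips 1 -> legal
(5,2): flips 1 -> legal
W mobility = 9

Answer: B=3 W=9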